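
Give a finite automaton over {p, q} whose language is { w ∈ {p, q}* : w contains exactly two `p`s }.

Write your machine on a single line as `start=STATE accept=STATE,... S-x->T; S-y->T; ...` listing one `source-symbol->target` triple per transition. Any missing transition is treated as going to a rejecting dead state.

start=A; accept=C; A-p->B; A-q->A; B-p->C; B-q->B; C-p->D; C-q->C; D-p->D; D-q->D

Only the number of `p`s matters, and only up to 3. Make a chain A → B → C → D advanced by each `p` (with D absorbing); every other symbol self-loops. The accepting set is {C}.
       p  q 
>  A   B  A 
   B   C  B 
 * C   D  C 
   D   D  D 
(> = start, * = accepting)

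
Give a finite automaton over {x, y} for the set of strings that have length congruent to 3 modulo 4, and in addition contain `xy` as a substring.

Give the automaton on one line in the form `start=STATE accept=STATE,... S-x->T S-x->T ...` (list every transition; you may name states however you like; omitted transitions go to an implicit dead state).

Build one automaton per condition and run them in lockstep. One (4 states) tracks the input length modulo 4; the other (3 states) tracks whether and how much of `xy` has been seen. Each combined state is a pair, one component from each; accept when both components accept.
       x  y 
>  A   B  C 
   B   D  E 
   C   D  F 
   D   G  H 
   E   H  H 
   F   G  I 
   G   J  K 
 * H   K  K 
   I   J  A 
   J   B  L 
   K   L  L 
   L   E  E 
(> = start, * = accepting)

start=A accept=H A-x->B A-y->C B-x->D B-y->E C-x->D C-y->F D-x->G D-y->H E-x->H E-y->H F-x->G F-y->I G-x->J G-y->K H-x->K H-y->K I-x->J I-y->A J-x->B J-y->L K-x->L K-y->L L-x->E L-y->E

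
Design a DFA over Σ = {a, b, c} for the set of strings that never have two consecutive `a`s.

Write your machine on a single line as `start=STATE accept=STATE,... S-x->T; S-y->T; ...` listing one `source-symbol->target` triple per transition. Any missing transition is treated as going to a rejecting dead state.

This is the complement of 'contains `aa`'. Use the same substring-matching states — S0 through S2 holding how much of `aa` has just been matched — but flip the accepting set: everything except the trap S2 accepts.
A 3-state machine:
        a   b   c  
>* S0   S1  S0  S0 
 * S1   S2  S0  S0 
   S2   S2  S2  S2 
(> = start, * = accepting)

start=S0; accept=S0,S1; S0-a->S1; S0-b->S0; S0-c->S0; S1-a->S2; S1-b->S0; S1-c->S0; S2-a->S2; S2-b->S2; S2-c->S2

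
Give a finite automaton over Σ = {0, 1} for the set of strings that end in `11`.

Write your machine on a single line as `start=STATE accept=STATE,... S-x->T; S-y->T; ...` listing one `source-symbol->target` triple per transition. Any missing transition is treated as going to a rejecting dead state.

start=q0; accept=q2; q0-0->q0; q0-1->q1; q1-0->q0; q1-1->q2; q2-0->q0; q2-1->q2

Let each state record the length of the longest suffix of the input read so far that is also a prefix of `11`. q1 means the last symbol is `1`; q2 means the last 2 symbols are `11`. Accept only at q2, where the string currently ends in `11`.
With 3 states:
        0   1  
>  q0   q0  q1 
   q1   q0  q2 
 * q2   q0  q2 
(> = start, * = accepting)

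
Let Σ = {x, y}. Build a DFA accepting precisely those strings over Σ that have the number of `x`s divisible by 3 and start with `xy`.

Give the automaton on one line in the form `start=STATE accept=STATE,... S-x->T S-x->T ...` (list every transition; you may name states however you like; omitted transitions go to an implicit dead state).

Run two small machines in parallel and take their product. One (3 states) tracks the count of `x`s modulo 3; the other (4 states) tracks whether the input so far still matches the prefix `xy`. Each combined state is a pair, one component from each; accept when both components accept.
8 states suffice.
        x   y  
>  q0   q1  q2 
   q1   q3  q4 
   q2   q5  q2 
   q3   q2  q3 
   q4   q6  q4 
   q5   q3  q5 
   q6   q7  q6 
 * q7   q4  q7 
(> = start, * = accepting)

start=q0 accept=q7 q0-x->q1 q0-y->q2 q1-x->q3 q1-y->q4 q2-x->q5 q2-y->q2 q3-x->q2 q3-y->q3 q4-x->q6 q4-y->q4 q5-x->q3 q5-y->q5 q6-x->q7 q6-y->q6 q7-x->q4 q7-y->q7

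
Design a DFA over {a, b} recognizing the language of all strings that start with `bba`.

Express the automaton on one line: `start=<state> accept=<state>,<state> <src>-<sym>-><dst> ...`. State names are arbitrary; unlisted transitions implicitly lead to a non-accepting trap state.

start=q0 accept=q3 q0-a->q4 q0-b->q1 q1-a->q4 q1-b->q2 q2-a->q3 q2-b->q4 q3-a->q3 q3-b->q3 q4-a->q4 q4-b->q4

Check the first 3 symbols one by one: q0 through q2 record how many have matched `bba` so far; any wrong symbol goes to the dead state q4. After all 3 match we enter the accepting sink q3.
With 5 states:
        a   b  
>  q0   q4  q1 
   q1   q4  q2 
   q2   q3  q4 
 * q3   q3  q3 
   q4   q4  q4 
(> = start, * = accepting)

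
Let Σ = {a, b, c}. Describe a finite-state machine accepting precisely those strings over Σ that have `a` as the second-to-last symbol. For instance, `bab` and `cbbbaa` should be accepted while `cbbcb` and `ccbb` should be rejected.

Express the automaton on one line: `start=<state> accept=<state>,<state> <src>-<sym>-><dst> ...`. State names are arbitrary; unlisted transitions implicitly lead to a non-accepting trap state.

start=S0 accept=S4,S5,S6 S0-a->S1 S0-b->S2 S0-c->S3 S1-a->S4 S1-b->S5 S1-c->S6 S2-a->S7 S2-b->S8 S2-c->S9 S3-a->S10 S3-b->S11 S3-c->S12 S4-a->S4 S4-b->S5 S4-c->S6 S5-a->S7 S5-b->S8 S5-c->S9 S6-a->S10 S6-b->S11 S6-c->S12 S7-a->S4 S7-b->S5 S7-c->S6 S8-a->S7 S8-b->S8 S8-c->S9 S9-a->S10 S9-b->S11 S9-c->S12 S10-a->S4 S10-b->S5 S10-c->S6 S11-a->S7 S11-b->S8 S11-c->S9 S12-a->S10 S12-b->S11 S12-c->S12

A DFA must remember the last 2 symbols (since which symbol is second-to-last isn't known until the input ends). Use one state per possible window of the last ≤2 symbols; accept from those whose window starts with `a`.
13 states suffice.
          a    b    c  
>  S0     S1   S2   S3 
   S1     S4   S5   S6 
   S2     S7   S8   S9 
   S3    S10  S11  S12 
 * S4     S4   S5   S6 
 * S5     S7   S8   S9 
 * S6    S10  S11  S12 
   S7     S4   S5   S6 
   S8     S7   S8   S9 
   S9    S10  S11  S12 
   S10    S4   S5   S6 
   S11    S7   S8   S9 
   S12   S10  S11  S12 
(> = start, * = accepting)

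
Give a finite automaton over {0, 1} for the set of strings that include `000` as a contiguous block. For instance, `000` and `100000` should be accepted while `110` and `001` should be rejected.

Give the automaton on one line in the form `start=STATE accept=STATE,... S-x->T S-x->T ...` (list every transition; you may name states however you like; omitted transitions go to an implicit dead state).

start=s0 accept=s3 s0-0->s1 s0-1->s0 s1-0->s2 s1-1->s0 s2-0->s3 s2-1->s0 s3-0->s3 s3-1->s3

Track how much of `000` has been matched so far: state s0 is no progress, s3 is the absorbing accept state reached once `000` has occurred. Intermediate states record partial matches; on a mismatch, fall back to the longest reusable overlap.
A 4-state machine:
        0   1  
>  s0   s1  s0 
   s1   s2  s0 
   s2   s3  s0 
 * s3   s3  s3 
(> = start, * = accepting)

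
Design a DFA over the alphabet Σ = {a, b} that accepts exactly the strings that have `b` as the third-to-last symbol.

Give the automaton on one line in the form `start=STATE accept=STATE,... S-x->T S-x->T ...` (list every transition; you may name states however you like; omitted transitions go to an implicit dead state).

Because acceptance depends on a position counted from the end, the machine has to buffer the most recent 3 symbols. Make each state the string of the last up-to-3 symbols read; on input `x` shift the window left and append `x`. Accept when the buffered window has length 3 and begins with `b`.
With 15 states:
          a    b  
>  q0     q1   q2 
   q1     q3   q4 
   q2     q5   q6 
   q3     q7   q8 
   q4     q9  q10 
   q5    q11  q12 
   q6    q13  q14 
   q7     q7   q8 
   q8     q9  q10 
   q9    q11  q12 
   q10   q13  q14 
 * q11    q7   q8 
 * q12    q9  q10 
 * q13   q11  q12 
 * q14   q13  q14 
(> = start, * = accepting)

start=q0 accept=q11,q12,q13,q14 q0-a->q1 q0-b->q2 q1-a->q3 q1-b->q4 q2-a->q5 q2-b->q6 q3-a->q7 q3-b->q8 q4-a->q9 q4-b->q10 q5-a->q11 q5-b->q12 q6-a->q13 q6-b->q14 q7-a->q7 q7-b->q8 q8-a->q9 q8-b->q10 q9-a->q11 q9-b->q12 q10-a->q13 q10-b->q14 q11-a->q7 q11-b->q8 q12-a->q9 q12-b->q10 q13-a->q11 q13-b->q12 q14-a->q13 q14-b->q14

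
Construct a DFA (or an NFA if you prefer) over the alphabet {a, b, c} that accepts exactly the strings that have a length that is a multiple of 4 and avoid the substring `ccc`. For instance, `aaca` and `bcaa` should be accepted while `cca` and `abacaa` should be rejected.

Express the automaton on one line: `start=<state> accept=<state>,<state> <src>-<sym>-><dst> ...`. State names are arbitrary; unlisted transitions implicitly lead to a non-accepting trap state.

start=q0 accept=q0,q10,q11 q0-a->q1 q0-b->q1 q0-c->q2 q1-a->q3 q1-b->q3 q1-c->q4 q2-a->q3 q2-b->q3 q2-c->q5 q3-a->q6 q3-b->q6 q3-c->q7 q4-a->q6 q4-b->q6 q4-c->q8 q5-a->q6 q5-b->q6 q5-c->q9 q6-a->q0 q6-b->q0 q6-c->q10 q7-a->q0 q7-b->q0 q7-c->q11 q8-a->q0 q8-b->q0 q8-c->q9 q9-a->q9 q9-b->q9 q9-c->q9 q10-a->q1 q10-b->q1 q10-c->q12 q11-a->q1 q11-b->q1 q11-c->q9 q12-a->q3 q12-b->q3 q12-c->q9

Handle the two conditions separately and then intersect. One (4 states) tracks the input length modulo 4; the other (4 states) tracks partial matches of the forbidden pattern `ccc`. Each combined state is a pair, one component from each; accept when both components accept. Minimizing collapses redundant product states.
With 13 states:
          a    b    c  
>* q0     q1   q1   q2 
   q1     q3   q3   q4 
   q2     q3   q3   q5 
   q3     q6   q6   q7 
   q4     q6   q6   q8 
   q5     q6   q6   q9 
   q6     q0   q0  q10 
   q7     q0   q0  q11 
   q8     q0   q0   q9 
   q9     q9   q9   q9 
 * q10    q1   q1  q12 
 * q11    q1   q1   q9 
   q12    q3   q3   q9 
(> = start, * = accepting)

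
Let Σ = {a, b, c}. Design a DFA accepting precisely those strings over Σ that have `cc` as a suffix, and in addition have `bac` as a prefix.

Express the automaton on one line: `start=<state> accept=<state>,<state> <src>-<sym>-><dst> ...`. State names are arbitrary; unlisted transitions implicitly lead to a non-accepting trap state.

Run two small machines in parallel and take their product. The first has 3 states tracking how much of the suffix `cc` has currently been matched; the second has 5 states tracking whether the input so far still matches the prefix `bac`. A product state is a pair (one from each), accepting exactly when both do.
9 states suffice.
        a   b   c  
>  s0   s1  s2  s3 
   s1   s1  s1  s3 
   s2   s4  s1  s3 
   s3   s1  s1  s5 
   s4   s1  s1  s6 
   s5   s1  s1  s5 
   s6   s7  s7  s8 
   s7   s7  s7  s6 
 * s8   s7  s7  s8 
(> = start, * = accepting)

start=s0 accept=s8 s0-a->s1 s0-b->s2 s0-c->s3 s1-a->s1 s1-b->s1 s1-c->s3 s2-a->s4 s2-b->s1 s2-c->s3 s3-a->s1 s3-b->s1 s3-c->s5 s4-a->s1 s4-b->s1 s4-c->s6 s5-a->s1 s5-b->s1 s5-c->s5 s6-a->s7 s6-b->s7 s6-c->s8 s7-a->s7 s7-b->s7 s7-c->s6 s8-a->s7 s8-b->s7 s8-c->s8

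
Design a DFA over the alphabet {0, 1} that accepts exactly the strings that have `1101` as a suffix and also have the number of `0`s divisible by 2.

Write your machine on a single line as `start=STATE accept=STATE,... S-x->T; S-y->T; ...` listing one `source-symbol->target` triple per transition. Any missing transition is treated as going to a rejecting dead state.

start=s0; accept=s5; s0-0->s1; s0-1->s0; s1-0->s0; s1-1->s2; s2-0->s0; s2-1->s3; s3-0->s4; s3-1->s3; s4-0->s1; s4-1->s5; s5-0->s1; s5-1->s0

Run two small machines in parallel and take their product. One (5 states) tracks how much of the suffix `1101` has currently been matched; the other (2 states) tracks the count of `0`s modulo 2. Each combined state is a pair, one component from each; accept when both components accept. Minimizing collapses redundant product states.
6 states suffice.
        0   1  
>  s0   s1  s0 
   s1   s0  s2 
   s2   s0  s3 
   s3   s4  s3 
   s4   s1  s5 
 * s5   s1  s0 
(> = start, * = accepting)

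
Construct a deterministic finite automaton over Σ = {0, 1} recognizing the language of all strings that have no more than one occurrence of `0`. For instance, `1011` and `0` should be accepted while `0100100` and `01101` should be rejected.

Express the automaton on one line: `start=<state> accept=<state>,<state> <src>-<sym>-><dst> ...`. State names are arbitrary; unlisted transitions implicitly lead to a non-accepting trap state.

start=S0 accept=S0,S1 S0-0->S1 S0-1->S0 S1-0->S2 S1-1->S1 S2-0->S2 S2-1->S2

Count `0`s, saturating at 2: state S0 means no `0` yet, S1 means one `0` seen, S2 means more than one. Each `0` increments (capped at S2); other symbols loop. Accept from {S0, S1}.
        0   1  
>* S0   S1  S0 
 * S1   S2  S1 
   S2   S2  S2 
(> = start, * = accepting)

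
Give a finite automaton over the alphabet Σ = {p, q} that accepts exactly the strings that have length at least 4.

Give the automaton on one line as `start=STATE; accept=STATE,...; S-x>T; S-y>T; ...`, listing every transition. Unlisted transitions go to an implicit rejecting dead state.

start=A; accept=E,F; A-p>B; A-q>B; B-p>C; B-q>C; C-p>D; C-q>D; D-p>E; D-q>E; E-p>F; E-q>F; F-p>F; F-q>F

Count input length up to 5: every symbol moves from A toward F, which means 'more than 4' and absorbs. Accept from {E, F}.
6 states suffice.
       p  q 
>  A   B  B 
   B   C  C 
   C   D  D 
   D   E  E 
 * E   F  F 
 * F   F  F 
(> = start, * = accepting)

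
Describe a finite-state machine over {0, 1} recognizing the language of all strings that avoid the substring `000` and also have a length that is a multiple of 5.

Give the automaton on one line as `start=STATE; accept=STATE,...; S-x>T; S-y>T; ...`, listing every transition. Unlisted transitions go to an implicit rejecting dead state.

Build one automaton per condition and run them in lockstep. The first has 4 states tracking partial matches of the forbidden pattern `000`; the second has 5 states tracking the input length modulo 5. A product state is a pair (one from each), accepting exactly when both do. Equivalent product states are then merged.
With 16 states:
       0  1 
>* A   B  C 
   B   D  E 
   C   F  E 
   D   G  H 
   E   I  H 
   F   J  H 
   G   G  G 
   H   K  L 
   I   M  L 
   J   G  L 
   K   N  A 
   L   O  A 
   M   G  A 
 * N   G  C 
 * O   P  C 
   P   G  E 
(> = start, * = accepting)

start=A; accept=A,N,O; A-0>B; A-1>C; B-0>D; B-1>E; C-0>F; C-1>E; D-0>G; D-1>H; E-0>I; E-1>H; F-0>J; F-1>H; G-0>G; G-1>G; H-0>K; H-1>L; I-0>M; I-1>L; J-0>G; J-1>L; K-0>N; K-1>A; L-0>O; L-1>A; M-0>G; M-1>A; N-0>G; N-1>C; O-0>P; O-1>C; P-0>G; P-1>E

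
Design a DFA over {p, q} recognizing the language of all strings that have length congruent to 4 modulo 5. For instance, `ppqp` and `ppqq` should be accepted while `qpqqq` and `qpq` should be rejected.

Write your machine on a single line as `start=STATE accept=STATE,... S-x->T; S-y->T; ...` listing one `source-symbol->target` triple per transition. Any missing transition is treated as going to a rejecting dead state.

Only the length mod 5 matters, so use a 5-cycle: from any state, every input symbol moves to the next state, wrapping S4 back to S0. Mark S4 accepting.
A 5-state machine:
        p   q  
>  S0   S1  S1 
   S1   S2  S2 
   S2   S3  S3 
   S3   S4  S4 
 * S4   S0  S0 
(> = start, * = accepting)

start=S0; accept=S4; S0-p->S1; S0-q->S1; S1-p->S2; S1-q->S2; S2-p->S3; S2-q->S3; S3-p->S4; S3-q->S4; S4-p->S0; S4-q->S0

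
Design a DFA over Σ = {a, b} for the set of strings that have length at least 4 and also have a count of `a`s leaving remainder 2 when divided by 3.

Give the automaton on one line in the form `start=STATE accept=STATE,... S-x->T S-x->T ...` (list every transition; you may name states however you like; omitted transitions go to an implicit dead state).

start=q0 accept=q8 q0-a->q1 q0-b->q2 q1-a->q3 q1-b->q4 q2-a->q4 q2-b->q5 q3-a->q5 q3-b->q6 q4-a->q6 q4-b->q7 q5-a->q7 q5-b->q5 q6-a->q5 q6-b->q8 q7-a->q8 q7-b->q7 q8-a->q5 q8-b->q8

Handle the two conditions separately and then intersect. The first has 6 states tracking the input length, saturating at 5; the second has 3 states tracking the count of `a`s modulo 3. A product state is a pair (one from each), accepting exactly when both do. After merging equivalent states the machine shrinks.
A 9-state machine:
        a   b  
>  q0   q1  q2 
   q1   q3  q4 
   q2   q4  q5 
   q3   q5  q6 
   q4   q6  q7 
   q5   q7  q5 
   q6   q5  q8 
   q7   q8  q7 
 * q8   q5  q8 
(> = start, * = accepting)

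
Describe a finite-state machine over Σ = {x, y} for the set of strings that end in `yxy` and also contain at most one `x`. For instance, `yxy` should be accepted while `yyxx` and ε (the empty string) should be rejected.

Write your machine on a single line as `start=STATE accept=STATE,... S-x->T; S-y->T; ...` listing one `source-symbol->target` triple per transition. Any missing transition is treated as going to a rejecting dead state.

start=s0; accept=s4; s0-x->s1; s0-y->s2; s1-x->s1; s1-y->s1; s2-x->s3; s2-y->s2; s3-x->s1; s3-y->s4; s4-x->s1; s4-y->s1

Build one automaton per condition and run them in lockstep. The first has 4 states tracking how much of the suffix `yxy` has currently been matched; the second has 3 states tracking the count of `x`s, saturating at 2. A product state is a pair (one from each), accepting exactly when both do. Equivalent product states are then merged.
5 states suffice.
        x   y  
>  s0   s1  s2 
   s1   s1  s1 
   s2   s3  s2 
   s3   s1  s4 
 * s4   s1  s1 
(> = start, * = accepting)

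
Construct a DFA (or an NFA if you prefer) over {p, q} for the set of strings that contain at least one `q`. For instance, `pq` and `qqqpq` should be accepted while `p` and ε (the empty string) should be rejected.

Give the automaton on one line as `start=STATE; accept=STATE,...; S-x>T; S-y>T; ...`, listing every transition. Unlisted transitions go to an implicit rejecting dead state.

Count `q`s, saturating at 2: state S0 means no `q` yet, S1 means one `q` seen, S2 means more than one. Each `q` increments (capped at S2); other symbols loop. Accept from {S1, S2}.
A 3-state machine:
        p   q  
>  S0   S0  S1 
 * S1   S1  S2 
 * S2   S2  S2 
(> = start, * = accepting)

start=S0; accept=S1,S2; S0-p>S0; S0-q>S1; S1-p>S1; S1-q>S2; S2-p>S2; S2-q>S2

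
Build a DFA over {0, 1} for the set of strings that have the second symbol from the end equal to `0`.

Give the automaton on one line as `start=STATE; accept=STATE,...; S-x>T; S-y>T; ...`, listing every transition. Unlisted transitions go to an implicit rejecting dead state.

start=q0; accept=q3,q4; q0-0>q1; q0-1>q2; q1-0>q3; q1-1>q4; q2-0>q5; q2-1>q6; q3-0>q3; q3-1>q4; q4-0>q5; q4-1>q6; q5-0>q3; q5-1>q4; q6-0>q5; q6-1>q6

Because acceptance depends on a position counted from the end, the machine has to buffer the most recent 2 symbols. Make each state the string of the last up-to-2 symbols read; on input `x` shift the window left and append `x`. Accept when the buffered window has length 2 and begins with `0`.
A 7-state machine:
        0   1  
>  q0   q1  q2 
   q1   q3  q4 
   q2   q5  q6 
 * q3   q3  q4 
 * q4   q5  q6 
   q5   q3  q4 
   q6   q5  q6 
(> = start, * = accepting)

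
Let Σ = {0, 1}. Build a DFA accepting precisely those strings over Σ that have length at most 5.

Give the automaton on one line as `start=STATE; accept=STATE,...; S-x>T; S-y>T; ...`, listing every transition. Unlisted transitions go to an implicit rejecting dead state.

Count input length up to 6: every symbol moves from q0 toward q6, which means 'more than 5' and absorbs. Accept from {q0, q1, q2, q3, q4, q5}.
With 7 states:
        0   1  
>* q0   q1  q1 
 * q1   q2  q2 
 * q2   q3  q3 
 * q3   q4  q4 
 * q4   q5  q5 
 * q5   q6  q6 
   q6   q6  q6 
(> = start, * = accepting)

start=q0; accept=q0,q1,q2,q3,q4,q5; q0-0>q1; q0-1>q1; q1-0>q2; q1-1>q2; q2-0>q3; q2-1>q3; q3-0>q4; q3-1>q4; q4-0>q5; q4-1>q5; q5-0>q6; q5-1>q6; q6-0>q6; q6-1>q6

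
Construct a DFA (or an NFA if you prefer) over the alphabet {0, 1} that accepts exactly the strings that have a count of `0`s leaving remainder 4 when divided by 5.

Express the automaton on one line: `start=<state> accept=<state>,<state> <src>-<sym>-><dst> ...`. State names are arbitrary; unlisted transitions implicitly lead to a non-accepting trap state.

start=S0 accept=S4 S0-0->S1 S0-1->S0 S1-0->S2 S1-1->S1 S2-0->S3 S2-1->S2 S3-0->S4 S3-1->S3 S4-0->S0 S4-1->S4

The only thing that matters is how many `0`s have appeared, reduced mod 5. Use one state per residue: S0 for 0, …, S4 for 4. Reading `0` moves to the next residue; anything else stays put. S4 is accepting.
5 states suffice.
        0   1  
>  S0   S1  S0 
   S1   S2  S1 
   S2   S3  S2 
   S3   S4  S3 
 * S4   S0  S4 
(> = start, * = accepting)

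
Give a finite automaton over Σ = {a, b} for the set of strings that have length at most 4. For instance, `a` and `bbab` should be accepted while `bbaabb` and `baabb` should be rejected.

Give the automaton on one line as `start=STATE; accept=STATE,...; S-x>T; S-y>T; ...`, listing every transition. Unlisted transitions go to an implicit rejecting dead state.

We only need to distinguish lengths 0, 1, …, 4, and '>4'. Chain q0 → q1 → q2 → q3 → q4 → q5 on every symbol, with q5 looping. Accepting states: {q0, q1, q2, q3, q4}.
A 6-state machine:
        a   b  
>* q0   q1  q1 
 * q1   q2  q2 
 * q2   q3  q3 
 * q3   q4  q4 
 * q4   q5  q5 
   q5   q5  q5 
(> = start, * = accepting)

start=q0; accept=q0,q1,q2,q3,q4; q0-a>q1; q0-b>q1; q1-a>q2; q1-b>q2; q2-a>q3; q2-b>q3; q3-a>q4; q3-b>q4; q4-a>q5; q4-b>q5; q5-a>q5; q5-b>q5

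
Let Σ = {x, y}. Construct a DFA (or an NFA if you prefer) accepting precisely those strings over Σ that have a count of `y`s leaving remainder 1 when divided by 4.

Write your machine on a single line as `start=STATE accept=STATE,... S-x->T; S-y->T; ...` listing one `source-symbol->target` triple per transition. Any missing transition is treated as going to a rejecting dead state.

The only thing that matters is how many `y`s have appeared, reduced mod 4. Use one state per residue: q0 for 0, …, q3 for 3. Reading `y` moves to the next residue; anything else stays put. q1 is accepting.
With 4 states:
        x   y  
>  q0   q0  q1 
 * q1   q1  q2 
   q2   q2  q3 
   q3   q3  q0 
(> = start, * = accepting)

start=q0; accept=q1; q0-x->q0; q0-y->q1; q1-x->q1; q1-y->q2; q2-x->q2; q2-y->q3; q3-x->q3; q3-y->q0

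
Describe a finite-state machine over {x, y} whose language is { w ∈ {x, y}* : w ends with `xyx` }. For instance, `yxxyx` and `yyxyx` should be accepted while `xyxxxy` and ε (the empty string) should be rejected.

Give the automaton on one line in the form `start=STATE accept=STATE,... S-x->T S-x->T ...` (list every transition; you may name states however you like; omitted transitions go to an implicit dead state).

start=S0 accept=S3 S0-x->S1 S0-y->S0 S1-x->S1 S1-y->S2 S2-x->S3 S2-y->S0 S3-x->S1 S3-y->S2

Remember how much of `xyx` the current input suffix matches. State S0 means no match yet; S1 means the last symbol is `x`; S2 means the last 2 symbols are `xy`; S3 means the last 3 symbols are `xyx`. Only S3 accepts. On a mismatch, fall back to the longest proper suffix that is still a prefix of `xyx`.
A 4-state machine:
        x   y  
>  S0   S1  S0 
   S1   S1  S2 
   S2   S3  S0 
 * S3   S1  S2 
(> = start, * = accepting)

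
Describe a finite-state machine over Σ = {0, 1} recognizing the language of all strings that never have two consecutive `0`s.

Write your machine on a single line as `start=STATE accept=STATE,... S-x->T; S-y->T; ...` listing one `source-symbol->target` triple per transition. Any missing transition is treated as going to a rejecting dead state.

This is the complement of 'contains `00`'. Use the same substring-matching states — S0 through S2 holding how much of `00` has just been matched — but flip the accepting set: everything except the trap S2 accepts.
With 3 states:
        0   1  
>* S0   S1  S0 
 * S1   S2  S0 
   S2   S2  S2 
(> = start, * = accepting)

start=S0; accept=S0,S1; S0-0->S1; S0-1->S0; S1-0->S2; S1-1->S0; S2-0->S2; S2-1->S2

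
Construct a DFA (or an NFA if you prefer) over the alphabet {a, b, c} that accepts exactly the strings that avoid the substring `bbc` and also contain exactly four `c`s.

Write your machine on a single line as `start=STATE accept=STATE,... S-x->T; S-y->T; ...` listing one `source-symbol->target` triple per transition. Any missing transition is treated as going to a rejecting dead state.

Handle the two conditions separately and then intersect. The first has 4 states tracking partial matches of the forbidden pattern `bbc`; the second has 6 states tracking the count of `c`s, saturating at 5. A product state is a pair (one from each), accepting exactly when both do. Minimizing collapses redundant product states.
With 14 states:
          a    b    c  
>  q0     q0   q1   q2 
   q1     q0   q3   q2 
   q2     q2   q4   q5 
   q3     q0   q3   q6 
   q4     q2   q7   q5 
   q5     q5   q8   q9 
   q6     q6   q6   q6 
   q7     q2   q7   q6 
   q8     q5  q10   q9 
   q9     q9  q11  q12 
   q10    q5  q10   q6 
   q11    q9  q13  q12 
 * q12   q12  q12   q6 
   q13    q9  q13   q6 
(> = start, * = accepting)

start=q0; accept=q12; q0-a->q0; q0-b->q1; q0-c->q2; q1-a->q0; q1-b->q3; q1-c->q2; q2-a->q2; q2-b->q4; q2-c->q5; q3-a->q0; q3-b->q3; q3-c->q6; q4-a->q2; q4-b->q7; q4-c->q5; q5-a->q5; q5-b->q8; q5-c->q9; q6-a->q6; q6-b->q6; q6-c->q6; q7-a->q2; q7-b->q7; q7-c->q6; q8-a->q5; q8-b->q10; q8-c->q9; q9-a->q9; q9-b->q11; q9-c->q12; q10-a->q5; q10-b->q10; q10-c->q6; q11-a->q9; q11-b->q13; q11-c->q12; q12-a->q12; q12-b->q12; q12-c->q6; q13-a->q9; q13-b->q13; q13-c->q6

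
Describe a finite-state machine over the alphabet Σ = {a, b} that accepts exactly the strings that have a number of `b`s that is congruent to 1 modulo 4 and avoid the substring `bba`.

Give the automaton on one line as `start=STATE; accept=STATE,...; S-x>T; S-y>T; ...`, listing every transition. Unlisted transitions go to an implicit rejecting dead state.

start=q0; accept=q1,q2,q12; q0-a>q0; q0-b>q1; q1-a>q2; q1-b>q3; q2-a>q2; q2-b>q4; q3-a>q5; q3-b>q6; q4-a>q7; q4-b>q6; q5-a>q5; q5-b>q8; q6-a>q8; q6-b>q9; q7-a>q7; q7-b>q10; q8-a>q8; q8-b>q11; q9-a>q11; q9-b>q12; q10-a>q13; q10-b>q9; q11-a>q11; q11-b>q14; q12-a>q14; q12-b>q3; q13-a>q13; q13-b>q15; q14-a>q14; q14-b>q5; q15-a>q0; q15-b>q12

Run two small machines in parallel and take their product. The first has 4 states tracking the count of `b`s modulo 4; the second has 4 states tracking partial matches of the forbidden pattern `bba`. A product state is a pair (one from each), accepting exactly when both do.
With 16 states:
          a    b  
>  q0     q0   q1 
 * q1     q2   q3 
 * q2     q2   q4 
   q3     q5   q6 
   q4     q7   q6 
   q5     q5   q8 
   q6     q8   q9 
   q7     q7  q10 
   q8     q8  q11 
   q9    q11  q12 
   q10   q13   q9 
   q11   q11  q14 
 * q12   q14   q3 
   q13   q13  q15 
   q14   q14   q5 
   q15    q0  q12 
(> = start, * = accepting)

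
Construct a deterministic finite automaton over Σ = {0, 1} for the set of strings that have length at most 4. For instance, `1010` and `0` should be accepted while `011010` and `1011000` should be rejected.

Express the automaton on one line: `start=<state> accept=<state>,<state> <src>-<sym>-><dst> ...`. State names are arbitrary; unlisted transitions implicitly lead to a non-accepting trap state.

Count input length up to 5: every symbol moves from s0 toward s5, which means 'more than 4' and absorbs. Accept from {s0, s1, s2, s3, s4}.
        0   1  
>* s0   s1  s1 
 * s1   s2  s2 
 * s2   s3  s3 
 * s3   s4  s4 
 * s4   s5  s5 
   s5   s5  s5 
(> = start, * = accepting)

start=s0 accept=s0,s1,s2,s3,s4 s0-0->s1 s0-1->s1 s1-0->s2 s1-1->s2 s2-0->s3 s2-1->s3 s3-0->s4 s3-1->s4 s4-0->s5 s4-1->s5 s5-0->s5 s5-1->s5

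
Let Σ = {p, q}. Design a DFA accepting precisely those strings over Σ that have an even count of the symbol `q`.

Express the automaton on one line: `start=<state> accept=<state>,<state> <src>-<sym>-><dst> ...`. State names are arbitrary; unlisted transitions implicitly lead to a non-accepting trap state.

Keep the running count of `q`s modulo 2: each `q` advances along the cycle A → B → A while other symbols loop. Accept at A.
       p  q 
>* A   A  B 
   B   B  A 
(> = start, * = accepting)

start=A accept=A A-p->A A-q->B B-p->B B-q->A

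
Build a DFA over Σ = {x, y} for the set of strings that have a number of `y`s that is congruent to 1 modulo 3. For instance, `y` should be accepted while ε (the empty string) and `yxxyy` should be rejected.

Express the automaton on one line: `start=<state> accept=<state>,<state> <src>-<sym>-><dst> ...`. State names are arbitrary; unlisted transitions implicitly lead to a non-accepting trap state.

start=A accept=B A-x->A A-y->B B-x->B B-y->C C-x->C C-y->A

Keep the running count of `y`s modulo 3: each `y` advances along the cycle A → B → C → A while other symbols loop. Accept at B.
A 3-state machine:
       x  y 
>  A   A  B 
 * B   B  C 
   C   C  A 
(> = start, * = accepting)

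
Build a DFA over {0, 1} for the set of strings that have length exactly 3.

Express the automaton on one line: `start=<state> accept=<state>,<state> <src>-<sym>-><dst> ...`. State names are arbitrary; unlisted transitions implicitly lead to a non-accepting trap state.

start=S0 accept=S3 S0-0->S1 S0-1->S1 S1-0->S2 S1-1->S2 S2-0->S3 S2-1->S3 S3-0->S4 S3-1->S4 S4-0->S4 S4-1->S4

Count input length up to 4: every symbol moves from S0 toward S4, which means 'more than 3' and absorbs. Accept from {S3}.
        0   1  
>  S0   S1  S1 
   S1   S2  S2 
   S2   S3  S3 
 * S3   S4  S4 
   S4   S4  S4 
(> = start, * = accepting)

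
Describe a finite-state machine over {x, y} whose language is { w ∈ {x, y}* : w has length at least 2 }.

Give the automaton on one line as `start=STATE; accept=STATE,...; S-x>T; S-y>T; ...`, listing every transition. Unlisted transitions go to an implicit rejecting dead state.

We only need to distinguish lengths 0, 1, …, 2, and '>2'. Chain S0 → S1 → S2 → S3 on every symbol, with S3 looping. Accepting states: {S2, S3}.
        x   y  
>  S0   S1  S1 
   S1   S2  S2 
 * S2   S3  S3 
 * S3   S3  S3 
(> = start, * = accepting)

start=S0; accept=S2,S3; S0-x>S1; S0-y>S1; S1-x>S2; S1-y>S2; S2-x>S3; S2-y>S3; S3-x>S3; S3-y>S3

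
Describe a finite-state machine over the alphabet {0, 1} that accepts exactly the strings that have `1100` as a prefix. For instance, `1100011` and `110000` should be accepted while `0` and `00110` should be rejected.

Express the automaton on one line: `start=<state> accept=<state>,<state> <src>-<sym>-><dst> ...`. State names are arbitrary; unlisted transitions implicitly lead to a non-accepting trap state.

start=q0 accept=q4 q0-0->q5 q0-1->q1 q1-0->q5 q1-1->q2 q2-0->q3 q2-1->q5 q3-0->q4 q3-1->q5 q4-0->q4 q4-1->q4 q5-0->q5 q5-1->q5

Walk along `1100` while the input agrees: from q0 take `1` to q1, and so on. Any deviation drops to the rejecting sink q5. Once q4 is reached the prefix is confirmed and every continuation is accepted.
With 6 states:
        0   1  
>  q0   q5  q1 
   q1   q5  q2 
   q2   q3  q5 
   q3   q4  q5 
 * q4   q4  q4 
   q5   q5  q5 
(> = start, * = accepting)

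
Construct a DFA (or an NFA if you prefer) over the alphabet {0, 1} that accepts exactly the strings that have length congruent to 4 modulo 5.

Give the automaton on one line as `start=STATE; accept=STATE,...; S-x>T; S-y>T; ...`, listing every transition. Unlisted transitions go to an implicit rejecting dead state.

start=q0; accept=q4; q0-0>q1; q0-1>q1; q1-0>q2; q1-1>q2; q2-0>q3; q2-1>q3; q3-0>q4; q3-1>q4; q4-0>q0; q4-1>q0

Only the length mod 5 matters, so use a 5-cycle: from any state, every input symbol moves to the next state, wrapping q4 back to q0. Mark q4 accepting.
With 5 states:
        0   1  
>  q0   q1  q1 
   q1   q2  q2 
   q2   q3  q3 
   q3   q4  q4 
 * q4   q0  q0 
(> = start, * = accepting)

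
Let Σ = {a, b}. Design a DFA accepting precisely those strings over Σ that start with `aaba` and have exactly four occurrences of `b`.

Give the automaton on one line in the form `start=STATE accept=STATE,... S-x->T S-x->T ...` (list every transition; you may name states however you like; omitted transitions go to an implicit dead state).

Run two small machines in parallel and take their product. The first has 6 states tracking whether the input so far still matches the prefix `aaba`; the second has 6 states tracking the count of `b`s, saturating at 5. A product state is a pair (one from each), accepting exactly when both do.
15 states suffice.
          a    b  
>  q0     q1   q2 
   q1     q3   q2 
   q2     q2   q4 
   q3     q5   q6 
   q4     q4   q7 
   q5     q5   q2 
   q6     q8   q4 
   q7     q7   q9 
   q8     q8  q10 
   q9     q9  q11 
   q10   q10  q12 
   q11   q11  q11 
   q12   q12  q13 
 * q13   q13  q14 
   q14   q14  q14 
(> = start, * = accepting)

start=q0 accept=q13 q0-a->q1 q0-b->q2 q1-a->q3 q1-b->q2 q2-a->q2 q2-b->q4 q3-a->q5 q3-b->q6 q4-a->q4 q4-b->q7 q5-a->q5 q5-b->q2 q6-a->q8 q6-b->q4 q7-a->q7 q7-b->q9 q8-a->q8 q8-b->q10 q9-a->q9 q9-b->q11 q10-a->q10 q10-b->q12 q11-a->q11 q11-b->q11 q12-a->q12 q12-b->q13 q13-a->q13 q13-b->q14 q14-a->q14 q14-b->q14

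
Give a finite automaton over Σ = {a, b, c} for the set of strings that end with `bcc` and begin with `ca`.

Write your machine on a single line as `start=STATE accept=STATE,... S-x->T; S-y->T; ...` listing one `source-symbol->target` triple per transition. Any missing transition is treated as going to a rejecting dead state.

start=q0; accept=q9; q0-a->q1; q0-b->q2; q0-c->q3; q1-a->q1; q1-b->q2; q1-c->q1; q2-a->q1; q2-b->q2; q2-c->q4; q3-a->q5; q3-b->q2; q3-c->q1; q4-a->q1; q4-b->q2; q4-c->q6; q5-a->q5; q5-b->q7; q5-c->q5; q6-a->q1; q6-b->q2; q6-c->q1; q7-a->q5; q7-b->q7; q7-c->q8; q8-a->q5; q8-b->q7; q8-c->q9; q9-a->q5; q9-b->q7; q9-c->q5

Handle the two conditions separately and then intersect. The first has 4 states tracking how much of the suffix `bcc` has currently been matched; the second has 4 states tracking whether the input so far still matches the prefix `ca`. A product state is a pair (one from each), accepting exactly when both do.
        a   b   c  
>  q0   q1  q2  q3 
   q1   q1  q2  q1 
   q2   q1  q2  q4 
   q3   q5  q2  q1 
   q4   q1  q2  q6 
   q5   q5  q7  q5 
   q6   q1  q2  q1 
   q7   q5  q7  q8 
   q8   q5  q7  q9 
 * q9   q5  q7  q5 
(> = start, * = accepting)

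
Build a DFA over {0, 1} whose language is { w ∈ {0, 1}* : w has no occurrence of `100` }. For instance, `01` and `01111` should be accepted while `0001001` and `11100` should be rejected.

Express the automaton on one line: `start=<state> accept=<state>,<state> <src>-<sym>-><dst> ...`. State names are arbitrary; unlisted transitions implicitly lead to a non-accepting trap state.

start=A accept=A,B,C A-0->A A-1->B B-0->C B-1->B C-0->D C-1->B D-0->D D-1->D

Track partial matches of the forbidden pattern `100`. State D is a dead state reached once `100` has occurred; every other state accepts. A means no part of `100` is currently matched.
With 4 states:
       0  1 
>* A   A  B 
 * B   C  B 
 * C   D  B 
   D   D  D 
(> = start, * = accepting)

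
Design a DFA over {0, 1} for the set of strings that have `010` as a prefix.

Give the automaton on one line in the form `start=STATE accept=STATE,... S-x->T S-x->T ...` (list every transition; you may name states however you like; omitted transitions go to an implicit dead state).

Check the first 3 symbols one by one: A through C record how many have matched `010` so far; any wrong symbol goes to the dead state E. After all 3 match we enter the accepting sink D.
With 5 states:
       0  1 
>  A   B  E 
   B   E  C 
   C   D  E 
 * D   D  D 
   E   E  E 
(> = start, * = accepting)

start=A accept=D A-0->B A-1->E B-0->E B-1->C C-0->D C-1->E D-0->D D-1->D E-0->E E-1->E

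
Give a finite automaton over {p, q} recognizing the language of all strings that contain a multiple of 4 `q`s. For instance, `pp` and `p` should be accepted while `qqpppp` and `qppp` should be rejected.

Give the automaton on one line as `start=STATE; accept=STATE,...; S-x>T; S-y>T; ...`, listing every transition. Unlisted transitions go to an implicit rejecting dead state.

start=s0; accept=s0; s0-p>s0; s0-q>s1; s1-p>s1; s1-q>s2; s2-p>s2; s2-q>s3; s3-p>s3; s3-q>s0

The only thing that matters is how many `q`s have appeared, reduced mod 4. Use one state per residue: s0 for 0, …, s3 for 3. Reading `q` moves to the next residue; anything else stays put. s0 is accepting.
        p   q  
>* s0   s0  s1 
   s1   s1  s2 
   s2   s2  s3 
   s3   s3  s0 
(> = start, * = accepting)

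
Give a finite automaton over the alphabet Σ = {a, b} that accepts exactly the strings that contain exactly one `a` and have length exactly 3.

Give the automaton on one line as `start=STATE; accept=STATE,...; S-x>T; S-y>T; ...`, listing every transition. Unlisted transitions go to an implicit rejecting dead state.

Build one automaton per condition and run them in lockstep. One (3 states) tracks the count of `a`s, saturating at 2; the other (5 states) tracks the input length, saturating at 4. Each combined state is a pair, one component from each; accept when both components accept. After merging equivalent states the machine shrinks.
7 states suffice.
        a   b  
>  s0   s1  s2 
   s1   s3  s4 
   s2   s4  s5 
   s3   s3  s3 
   s4   s3  s6 
   s5   s6  s3 
 * s6   s3  s3 
(> = start, * = accepting)

start=s0; accept=s6; s0-a>s1; s0-b>s2; s1-a>s3; s1-b>s4; s2-a>s4; s2-b>s5; s3-a>s3; s3-b>s3; s4-a>s3; s4-b>s6; s5-a>s6; s5-b>s3; s6-a>s3; s6-b>s3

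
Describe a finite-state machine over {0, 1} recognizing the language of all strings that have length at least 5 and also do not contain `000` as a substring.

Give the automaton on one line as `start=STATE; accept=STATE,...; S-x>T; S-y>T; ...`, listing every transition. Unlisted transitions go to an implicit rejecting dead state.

start=q0; accept=q13,q14,q15; q0-0>q1; q0-1>q2; q1-0>q3; q1-1>q4; q2-0>q5; q2-1>q4; q3-0>q6; q3-1>q7; q4-0>q8; q4-1>q7; q5-0>q9; q5-1>q7; q6-0>q6; q6-1>q6; q7-0>q10; q7-1>q11; q8-0>q12; q8-1>q11; q9-0>q6; q9-1>q11; q10-0>q13; q10-1>q14; q11-0>q15; q11-1>q14; q12-0>q6; q12-1>q14; q13-0>q6; q13-1>q14; q14-0>q15; q14-1>q14; q15-0>q13; q15-1>q14

Build one automaton per condition and run them in lockstep. One (7 states) tracks the input length, saturating at 6; the other (4 states) tracks partial matches of the forbidden pattern `000`. Each combined state is a pair, one component from each; accept when both components accept. After merging equivalent states the machine shrinks.
A 16-state machine:
          0    1  
>  q0     q1   q2 
   q1     q3   q4 
   q2     q5   q4 
   q3     q6   q7 
   q4     q8   q7 
   q5     q9   q7 
   q6     q6   q6 
   q7    q10  q11 
   q8    q12  q11 
   q9     q6  q11 
   q10   q13  q14 
   q11   q15  q14 
   q12    q6  q14 
 * q13    q6  q14 
 * q14   q15  q14 
 * q15   q13  q14 
(> = start, * = accepting)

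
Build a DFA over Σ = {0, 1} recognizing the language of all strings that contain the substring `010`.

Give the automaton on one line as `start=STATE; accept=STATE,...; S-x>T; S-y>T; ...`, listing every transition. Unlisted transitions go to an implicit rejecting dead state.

start=q0; accept=q3; q0-0>q1; q0-1>q0; q1-0>q1; q1-1>q2; q2-0>q3; q2-1>q0; q3-0>q3; q3-1>q3

States q0..q2 record the length of the longest prefix of `010` that matches the current input suffix. Reaching q3 means `010` has been seen, and we stay there forever. Accept from q3.
With 4 states:
        0   1  
>  q0   q1  q0 
   q1   q1  q2 
   q2   q3  q0 
 * q3   q3  q3 
(> = start, * = accepting)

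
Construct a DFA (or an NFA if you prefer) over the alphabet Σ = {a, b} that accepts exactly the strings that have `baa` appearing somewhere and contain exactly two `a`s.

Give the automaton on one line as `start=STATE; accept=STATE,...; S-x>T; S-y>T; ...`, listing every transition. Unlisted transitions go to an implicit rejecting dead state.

Run two small machines in parallel and take their product. One (4 states) tracks whether and how much of `baa` has been seen; the other (4 states) tracks the count of `a`s, saturating at 3. Each combined state is a pair, one component from each; accept when both components accept.
13 states suffice.
          a    b  
>  q0     q1   q2 
   q1     q3   q4 
   q2     q5   q2 
   q3     q6   q7 
   q4     q8   q4 
   q5     q9   q4 
   q6     q6  q10 
   q7    q11   q7 
   q8    q12   q7 
 * q9    q12   q9 
   q10   q11  q10 
   q11   q12  q10 
   q12   q12  q12 
(> = start, * = accepting)

start=q0; accept=q9; q0-a>q1; q0-b>q2; q1-a>q3; q1-b>q4; q2-a>q5; q2-b>q2; q3-a>q6; q3-b>q7; q4-a>q8; q4-b>q4; q5-a>q9; q5-b>q4; q6-a>q6; q6-b>q10; q7-a>q11; q7-b>q7; q8-a>q12; q8-b>q7; q9-a>q12; q9-b>q9; q10-a>q11; q10-b>q10; q11-a>q12; q11-b>q10; q12-a>q12; q12-b>q12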